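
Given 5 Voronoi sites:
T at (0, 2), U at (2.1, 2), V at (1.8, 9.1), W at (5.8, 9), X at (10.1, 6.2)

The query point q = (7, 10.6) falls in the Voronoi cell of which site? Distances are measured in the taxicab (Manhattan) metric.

W

d(q,T) = |7−0| + |10.6−2| = 7 + 8.6 = 15.6
d(q,U) = |7−2.1| + |10.6−2| = 4.9 + 8.6 = 13.5
d(q,V) = |7−1.8| + |10.6−9.1| = 5.2 + 1.5 = 6.7
d(q,W) = |7−5.8| + |10.6−9| = 1.2 + 1.6 = 2.8
d(q,X) = |7−10.1| + |10.6−6.2| = 3.1 + 4.4 = 7.5
The smallest is to W, so q lies in the Voronoi region of W.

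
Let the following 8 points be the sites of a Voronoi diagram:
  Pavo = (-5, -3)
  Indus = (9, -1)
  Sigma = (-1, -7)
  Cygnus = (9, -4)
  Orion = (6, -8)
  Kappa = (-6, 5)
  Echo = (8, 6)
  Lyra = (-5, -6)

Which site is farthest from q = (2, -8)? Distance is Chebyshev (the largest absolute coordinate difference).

Echo

d(q, Pavo) = max(7, 5) = 7
d(q, Indus) = max(7, 7) = 7
d(q, Sigma) = max(3, 1) = 3
d(q, Cygnus) = max(7, 4) = 7
d(q, Orion) = max(4, 0) = 4
d(q, Kappa) = max(8, 13) = 13
d(q, Echo) = max(6, 14) = 14
d(q, Lyra) = max(7, 2) = 7
The largest is to Echo.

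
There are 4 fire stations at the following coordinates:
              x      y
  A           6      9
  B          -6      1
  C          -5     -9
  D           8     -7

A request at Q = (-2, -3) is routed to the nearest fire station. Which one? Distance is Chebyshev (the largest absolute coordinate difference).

B

d(Q,A) = max(8, 12) = 12
d(Q,B) = max(4, 4) = 4
d(Q,C) = max(3, 6) = 6
d(Q,D) = max(10, 4) = 10
The smallest is to B, so Q lies in the Voronoi region of B.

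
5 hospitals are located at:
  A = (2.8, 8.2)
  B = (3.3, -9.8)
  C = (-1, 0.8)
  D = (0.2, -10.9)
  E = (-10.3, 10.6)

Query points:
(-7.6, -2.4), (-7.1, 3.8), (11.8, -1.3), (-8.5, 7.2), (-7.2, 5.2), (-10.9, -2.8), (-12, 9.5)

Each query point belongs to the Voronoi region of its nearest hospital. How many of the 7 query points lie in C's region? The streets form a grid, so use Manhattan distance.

4

(-7.6, -2.4) — d to each: A:21, B:18.3, C:9.8, D:16.3, E:15.7 → nearest is C
(-7.1, 3.8) — d to each: A:14.3, B:24, C:9.1, D:22, E:10 → nearest is C
(11.8, -1.3) — d to each: A:18.5, B:17, C:14.9, D:21.2, E:34 → nearest is C
(-8.5, 7.2) — d to each: A:12.3, B:28.8, C:13.9, D:26.8, E:5.2 → nearest is E
(-7.2, 5.2) — d to each: A:13, B:25.5, C:10.6, D:23.5, E:8.5 → nearest is E
(-10.9, -2.8) — d to each: A:24.7, B:21.2, C:13.5, D:19.2, E:14 → nearest is C
(-12, 9.5) — d to each: A:16.1, B:34.6, C:19.7, D:32.6, E:2.8 → nearest is E
4 of the 7 points have C as nearest.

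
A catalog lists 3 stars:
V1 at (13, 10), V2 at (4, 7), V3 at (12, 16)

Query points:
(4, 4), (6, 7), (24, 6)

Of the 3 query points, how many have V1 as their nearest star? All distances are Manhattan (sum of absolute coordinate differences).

1

(4, 4) — d to each: V1:15, V2:3, V3:20 → nearest is V2
(6, 7) — d to each: V1:10, V2:2, V3:15 → nearest is V2
(24, 6) — d to each: V1:15, V2:21, V3:22 → nearest is V1
1 of the 3 points has V1 as nearest.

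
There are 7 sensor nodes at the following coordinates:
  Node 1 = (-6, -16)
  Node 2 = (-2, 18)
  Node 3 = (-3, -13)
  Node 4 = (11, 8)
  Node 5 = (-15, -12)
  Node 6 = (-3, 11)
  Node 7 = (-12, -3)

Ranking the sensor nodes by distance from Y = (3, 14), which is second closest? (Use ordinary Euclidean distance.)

Node 6

Compare squared distances (the ordering matches that of the actual distances):
d²(Y, Node 1) = (3−(-6))² + (14−(-16))² = 81 + 900 = 981
d²(Y, Node 2) = (3−(-2))² + (14−18)² = 25 + 16 = 41
d²(Y, Node 3) = (3−(-3))² + (14−(-13))² = 36 + 729 = 765
d²(Y, Node 4) = (3−11)² + (14−8)² = 64 + 36 = 100
d²(Y, Node 5) = (3−(-15))² + (14−(-12))² = 324 + 676 = 1000
d²(Y, Node 6) = (3−(-3))² + (14−11)² = 36 + 9 = 45
d²(Y, Node 7) = (3−(-12))² + (14−(-3))² = 225 + 289 = 514
Sorted ascending: Node 2, Node 6, Node 4, … — the second-nearest is Node 6.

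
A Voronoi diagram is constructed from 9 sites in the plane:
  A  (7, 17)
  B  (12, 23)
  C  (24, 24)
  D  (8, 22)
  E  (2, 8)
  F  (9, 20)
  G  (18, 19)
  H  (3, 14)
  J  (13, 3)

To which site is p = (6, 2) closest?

Compare squared distances (the ordering matches that of the actual distances):
|pA|² = (6−7)² + (2−17)² = 1 + 225 = 226
|pB|² = (6−12)² + (2−23)² = 36 + 441 = 477
|pC|² = (6−24)² + (2−24)² = 324 + 484 = 808
|pD|² = (6−8)² + (2−22)² = 4 + 400 = 404
|pE|² = (6−2)² + (2−8)² = 16 + 36 = 52
|pF|² = (6−9)² + (2−20)² = 9 + 324 = 333
|pG|² = (6−18)² + (2−19)² = 144 + 289 = 433
|pH|² = (6−3)² + (2−14)² = 9 + 144 = 153
|pJ|² = (6−13)² + (2−3)² = 49 + 1 = 50
J is nearest.

J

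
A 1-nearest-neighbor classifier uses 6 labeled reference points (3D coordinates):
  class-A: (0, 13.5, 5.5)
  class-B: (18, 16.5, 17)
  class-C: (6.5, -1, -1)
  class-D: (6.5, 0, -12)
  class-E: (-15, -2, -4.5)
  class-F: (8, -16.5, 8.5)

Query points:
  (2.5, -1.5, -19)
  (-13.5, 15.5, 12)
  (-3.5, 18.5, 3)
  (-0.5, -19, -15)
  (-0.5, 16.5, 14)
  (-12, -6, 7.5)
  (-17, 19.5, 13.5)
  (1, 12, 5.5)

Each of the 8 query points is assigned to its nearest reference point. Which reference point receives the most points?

class-A

(2.5, -1.5, -19) — d² to each: class-A:831.5, class-B:1860.25, class-C:340.25, class-D:67.25, class-E:516.75, class-F:1011.5 → nearest is class-D
(-13.5, 15.5, 12) — d² to each: class-A:228.5, class-B:1018.25, class-C:841.25, class-D:1216.25, class-E:580.75, class-F:1498.5 → nearest is class-A
(-3.5, 18.5, 3) — d² to each: class-A:43.5, class-B:662.25, class-C:496.25, class-D:667.25, class-E:608.75, class-F:1387.5 → nearest is class-A
(-0.5, -19, -15) — d² to each: class-A:1476.75, class-B:2626.5, class-C:569, class-D:419, class-E:609.5, class-F:630.75 → nearest is class-D
(-0.5, 16.5, 14) — d² to each: class-A:81.5, class-B:351.25, class-C:580.25, class-D:997.25, class-E:894.75, class-F:1191.5 → nearest is class-A
(-12, -6, 7.5) — d² to each: class-A:528.25, class-B:1496.5, class-C:439.5, class-D:758.5, class-E:169, class-F:511.25 → nearest is class-E
(-17, 19.5, 13.5) — d² to each: class-A:389, class-B:1246.25, class-C:1182.75, class-D:1582.75, class-E:790.25, class-F:1946 → nearest is class-A
(1, 12, 5.5) — d² to each: class-A:3.25, class-B:441.5, class-C:241.5, class-D:480.5, class-E:552, class-F:870.25 → nearest is class-A
Tally — class-A:5, class-D:2, class-E:1. class-A captures the most (5).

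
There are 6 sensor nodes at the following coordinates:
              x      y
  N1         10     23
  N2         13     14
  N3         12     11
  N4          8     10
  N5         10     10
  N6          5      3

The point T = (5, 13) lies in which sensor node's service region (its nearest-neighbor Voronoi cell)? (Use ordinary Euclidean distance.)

N4

Compare squared distances (the ordering matches that of the actual distances):
|TN1|² = (5−10)² + (13−23)² = 25 + 100 = 125
|TN2|² = (5−13)² + (13−14)² = 64 + 1 = 65
|TN3|² = (5−12)² + (13−11)² = 49 + 4 = 53
|TN4|² = (5−8)² + (13−10)² = 9 + 9 = 18
|TN5|² = (5−10)² + (13−10)² = 25 + 9 = 34
|TN6|² = (5−5)² + (13−3)² = 0 + 100 = 100
N4 is nearest.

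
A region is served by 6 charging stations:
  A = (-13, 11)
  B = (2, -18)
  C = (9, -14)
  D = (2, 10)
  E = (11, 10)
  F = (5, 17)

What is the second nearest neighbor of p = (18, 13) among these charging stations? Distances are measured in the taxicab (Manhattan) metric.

d(p,A) = |18−(-13)| + |13−11| = 31 + 2 = 33
d(p,B) = |18−2| + |13−(-18)| = 16 + 31 = 47
d(p,C) = |18−9| + |13−(-14)| = 9 + 27 = 36
d(p,D) = |18−2| + |13−10| = 16 + 3 = 19
d(p,E) = |18−11| + |13−10| = 7 + 3 = 10
d(p,F) = |18−5| + |13−17| = 13 + 4 = 17
Sorted ascending: E, F, D, … — the second-nearest is F.

F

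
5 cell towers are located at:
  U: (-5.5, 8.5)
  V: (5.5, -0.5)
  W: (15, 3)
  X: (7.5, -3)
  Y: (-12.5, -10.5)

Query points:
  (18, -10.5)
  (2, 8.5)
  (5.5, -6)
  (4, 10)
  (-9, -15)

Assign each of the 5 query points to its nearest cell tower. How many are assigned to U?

(18, -10.5) — d² to each: U:913.25, V:256.25, W:191.25, X:166.5, Y:930.25 → nearest is X
(2, 8.5) — d² to each: U:56.25, V:93.25, W:199.25, X:162.5, Y:571.25 → nearest is U
(5.5, -6) — d² to each: U:331.25, V:30.25, W:171.25, X:13, Y:344.25 → nearest is X
(4, 10) — d² to each: U:92.5, V:112.5, W:170, X:181.25, Y:692.5 → nearest is U
(-9, -15) — d² to each: U:564.5, V:420.5, W:900, X:416.25, Y:32.5 → nearest is Y
2 of the 5 points have U as nearest.

2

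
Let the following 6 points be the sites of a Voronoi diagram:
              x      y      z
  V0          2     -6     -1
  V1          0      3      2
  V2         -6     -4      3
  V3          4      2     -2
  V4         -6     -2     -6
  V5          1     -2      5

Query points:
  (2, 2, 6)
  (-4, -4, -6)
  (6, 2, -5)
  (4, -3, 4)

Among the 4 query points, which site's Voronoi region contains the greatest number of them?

(2, 2, 6) — d² to each: V0:113, V1:21, V2:109, V3:68, V4:224, V5:18 → nearest is V5
(-4, -4, -6) — d² to each: V0:65, V1:129, V2:85, V3:116, V4:8, V5:150 → nearest is V4
(6, 2, -5) — d² to each: V0:96, V1:86, V2:244, V3:13, V4:161, V5:141 → nearest is V3
(4, -3, 4) — d² to each: V0:38, V1:56, V2:102, V3:61, V4:201, V5:11 → nearest is V5
Tally — V3:1, V4:1, V5:2. V5 captures the most (2).

V5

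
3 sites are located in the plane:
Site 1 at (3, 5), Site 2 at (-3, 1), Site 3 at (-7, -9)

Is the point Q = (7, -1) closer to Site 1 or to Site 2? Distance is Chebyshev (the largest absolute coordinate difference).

Site 1

d(Q, Site 1) = max(4, 6) = 6
d(Q, Site 2) = max(10, 2) = 10
6 < 10, so Site 1 is closer.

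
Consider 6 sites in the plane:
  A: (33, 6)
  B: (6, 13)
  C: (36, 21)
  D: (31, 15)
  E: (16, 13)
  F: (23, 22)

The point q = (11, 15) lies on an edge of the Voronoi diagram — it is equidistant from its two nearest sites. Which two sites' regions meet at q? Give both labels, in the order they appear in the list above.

B and E

Squared distances from q to each site:
|qA|² = (11−33)² + (15−6)² = 484 + 81 = 565
|qB|² = (11−6)² + (15−13)² = 25 + 4 = 29
|qC|² = (11−36)² + (15−21)² = 625 + 36 = 661
|qD|² = (11−31)² + (15−15)² = 400 + 0 = 400
|qE|² = (11−16)² + (15−13)² = 25 + 4 = 29
|qF|² = (11−23)² + (15−22)² = 144 + 49 = 193
q is equidistant from B and E (both at squared distance 29), and every other site is strictly farther — so q lies on the B–E Voronoi edge.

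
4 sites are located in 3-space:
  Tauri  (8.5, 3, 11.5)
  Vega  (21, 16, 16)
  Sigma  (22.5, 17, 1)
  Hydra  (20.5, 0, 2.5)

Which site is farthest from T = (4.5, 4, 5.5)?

Vega

Since √ is increasing, it suffices to compare squared distances:
d²(T, Tauri) = (4.5−8.5)² + (4−3)² + (5.5−11.5)² = 16 + 1 + 36 = 53
d²(T, Vega) = (4.5−21)² + (4−16)² + (5.5−16)² = 272.25 + 144 + 110.25 = 526.5
d²(T, Sigma) = (4.5−22.5)² + (4−17)² + (5.5−1)² = 324 + 169 + 20.25 = 513.25
d²(T, Hydra) = (4.5−20.5)² + (4−0)² + (5.5−2.5)² = 256 + 16 + 9 = 281
The largest is to Vega.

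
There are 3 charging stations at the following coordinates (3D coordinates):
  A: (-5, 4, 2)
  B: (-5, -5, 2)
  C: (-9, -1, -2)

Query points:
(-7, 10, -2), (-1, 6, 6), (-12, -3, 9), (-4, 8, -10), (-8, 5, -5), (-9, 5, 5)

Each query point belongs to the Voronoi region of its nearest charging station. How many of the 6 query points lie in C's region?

(-7, 10, -2) — d² to each: A:56, B:245, C:125 → nearest is A
(-1, 6, 6) — d² to each: A:36, B:153, C:177 → nearest is A
(-12, -3, 9) — d² to each: A:147, B:102, C:134 → nearest is B
(-4, 8, -10) — d² to each: A:161, B:314, C:170 → nearest is A
(-8, 5, -5) — d² to each: A:59, B:158, C:46 → nearest is C
(-9, 5, 5) — d² to each: A:26, B:125, C:85 → nearest is A
1 of the 6 points has C as nearest.

1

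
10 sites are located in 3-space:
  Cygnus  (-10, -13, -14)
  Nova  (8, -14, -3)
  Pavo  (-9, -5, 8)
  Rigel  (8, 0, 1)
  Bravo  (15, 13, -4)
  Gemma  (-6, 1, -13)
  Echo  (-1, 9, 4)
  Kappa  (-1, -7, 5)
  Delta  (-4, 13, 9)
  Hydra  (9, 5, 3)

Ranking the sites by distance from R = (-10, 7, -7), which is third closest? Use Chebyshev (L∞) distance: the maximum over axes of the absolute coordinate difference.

Kappa

d(R, Cygnus) = max(0, 20, 7) = 20
d(R, Nova) = max(18, 21, 4) = 21
d(R, Pavo) = max(1, 12, 15) = 15
d(R, Rigel) = max(18, 7, 8) = 18
d(R, Bravo) = max(25, 6, 3) = 25
d(R, Gemma) = max(4, 6, 6) = 6
d(R, Echo) = max(9, 2, 11) = 11
d(R, Kappa) = max(9, 14, 12) = 14
d(R, Delta) = max(6, 6, 16) = 16
d(R, Hydra) = max(19, 2, 10) = 19
Sorted ascending: Gemma, Echo, Kappa, Pavo, … — the third-nearest is Kappa.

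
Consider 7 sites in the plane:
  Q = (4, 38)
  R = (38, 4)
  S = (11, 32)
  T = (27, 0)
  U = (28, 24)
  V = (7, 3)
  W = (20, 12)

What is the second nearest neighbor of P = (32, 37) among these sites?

Squared Euclidean distances:
|PQ|² = (32−4)² + (37−38)² = 784 + 1 = 785
|PR|² = (32−38)² + (37−4)² = 36 + 1089 = 1125
|PS|² = (32−11)² + (37−32)² = 441 + 25 = 466
|PT|² = (32−27)² + (37−0)² = 25 + 1369 = 1394
|PU|² = (32−28)² + (37−24)² = 16 + 169 = 185
|PV|² = (32−7)² + (37−3)² = 625 + 1156 = 1781
|PW|² = (32−20)² + (37−12)² = 144 + 625 = 769
Sorted ascending: U, S, W, … — the second-nearest is S.

S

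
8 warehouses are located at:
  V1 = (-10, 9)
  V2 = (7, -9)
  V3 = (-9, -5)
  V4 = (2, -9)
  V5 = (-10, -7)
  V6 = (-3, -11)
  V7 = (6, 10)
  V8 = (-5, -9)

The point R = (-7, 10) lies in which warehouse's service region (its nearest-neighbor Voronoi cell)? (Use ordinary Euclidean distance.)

Squared Euclidean distances:
|RV1|² = (-7−(-10))² + (10−9)² = 9 + 1 = 10
|RV2|² = (-7−7)² + (10−(-9))² = 196 + 361 = 557
|RV3|² = (-7−(-9))² + (10−(-5))² = 4 + 225 = 229
|RV4|² = (-7−2)² + (10−(-9))² = 81 + 361 = 442
|RV5|² = (-7−(-10))² + (10−(-7))² = 9 + 289 = 298
|RV6|² = (-7−(-3))² + (10−(-11))² = 16 + 441 = 457
|RV7|² = (-7−6)² + (10−10)² = 169 + 0 = 169
|RV8|² = (-7−(-5))² + (10−(-9))² = 4 + 361 = 365
Minimum is at V1.

V1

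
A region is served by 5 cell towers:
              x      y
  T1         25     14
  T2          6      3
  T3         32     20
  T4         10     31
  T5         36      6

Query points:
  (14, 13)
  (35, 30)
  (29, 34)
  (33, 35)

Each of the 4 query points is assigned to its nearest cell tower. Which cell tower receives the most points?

T3

(14, 13) — d² to each: T1:122, T2:164, T3:373, T4:340, T5:533 → nearest is T1
(35, 30) — d² to each: T1:356, T2:1570, T3:109, T4:626, T5:577 → nearest is T3
(29, 34) — d² to each: T1:416, T2:1490, T3:205, T4:370, T5:833 → nearest is T3
(33, 35) — d² to each: T1:505, T2:1753, T3:226, T4:545, T5:850 → nearest is T3
Tally — T1:1, T3:3. T3 captures the most (3).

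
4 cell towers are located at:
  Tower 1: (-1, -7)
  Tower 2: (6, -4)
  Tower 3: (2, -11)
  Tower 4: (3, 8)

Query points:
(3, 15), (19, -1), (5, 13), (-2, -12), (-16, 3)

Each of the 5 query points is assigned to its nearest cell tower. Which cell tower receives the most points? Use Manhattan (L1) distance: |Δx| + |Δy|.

(3, 15) — d to each: Tower 1:26, Tower 2:22, Tower 3:27, Tower 4:7 → nearest is Tower 4
(19, -1) — d to each: Tower 1:26, Tower 2:16, Tower 3:27, Tower 4:25 → nearest is Tower 2
(5, 13) — d to each: Tower 1:26, Tower 2:18, Tower 3:27, Tower 4:7 → nearest is Tower 4
(-2, -12) — d to each: Tower 1:6, Tower 2:16, Tower 3:5, Tower 4:25 → nearest is Tower 3
(-16, 3) — d to each: Tower 1:25, Tower 2:29, Tower 3:32, Tower 4:24 → nearest is Tower 4
Tally — Tower 2:1, Tower 3:1, Tower 4:3. Tower 4 captures the most (3).

Tower 4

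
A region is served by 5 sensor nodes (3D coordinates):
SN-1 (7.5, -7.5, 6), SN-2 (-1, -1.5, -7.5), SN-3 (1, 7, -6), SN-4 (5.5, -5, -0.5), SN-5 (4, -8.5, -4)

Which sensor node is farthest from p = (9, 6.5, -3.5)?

Since √ is increasing, it suffices to compare squared distances:
d²(p, SN-1) = (9−7.5)² + (6.5−(-7.5))² + (-3.5−6)² = 2.25 + 196 + 90.25 = 288.5
d²(p, SN-2) = (9−(-1))² + (6.5−(-1.5))² + (-3.5−(-7.5))² = 100 + 64 + 16 = 180
d²(p, SN-3) = (9−1)² + (6.5−7)² + (-3.5−(-6))² = 64 + 0.25 + 6.25 = 70.5
d²(p, SN-4) = (9−5.5)² + (6.5−(-5))² + (-3.5−(-0.5))² = 12.25 + 132.25 + 9 = 153.5
d²(p, SN-5) = (9−4)² + (6.5−(-8.5))² + (-3.5−(-4))² = 25 + 225 + 0.25 = 250.25
The largest is to SN-1.

SN-1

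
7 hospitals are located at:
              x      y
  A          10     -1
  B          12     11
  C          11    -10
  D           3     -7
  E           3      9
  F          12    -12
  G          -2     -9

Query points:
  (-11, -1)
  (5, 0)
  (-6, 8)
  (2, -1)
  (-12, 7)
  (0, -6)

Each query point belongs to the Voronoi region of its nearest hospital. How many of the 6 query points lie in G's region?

1

(-11, -1) — d² to each: A:441, B:673, C:565, D:232, E:296, F:650, G:145 → nearest is G
(5, 0) — d² to each: A:26, B:170, C:136, D:53, E:85, F:193, G:130 → nearest is A
(-6, 8) — d² to each: A:337, B:333, C:613, D:306, E:82, F:724, G:305 → nearest is E
(2, -1) — d² to each: A:64, B:244, C:162, D:37, E:101, F:221, G:80 → nearest is D
(-12, 7) — d² to each: A:548, B:592, C:818, D:421, E:229, F:937, G:356 → nearest is E
(0, -6) — d² to each: A:125, B:433, C:137, D:10, E:234, F:180, G:13 → nearest is D
1 of the 6 points has G as nearest.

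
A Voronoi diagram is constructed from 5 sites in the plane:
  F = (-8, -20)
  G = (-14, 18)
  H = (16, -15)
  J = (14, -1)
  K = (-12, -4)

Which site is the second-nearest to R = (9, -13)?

Squared Euclidean distances:
|RF|² = (9−(-8))² + (-13−(-20))² = 289 + 49 = 338
|RG|² = (9−(-14))² + (-13−18)² = 529 + 961 = 1490
|RH|² = (9−16)² + (-13−(-15))² = 49 + 4 = 53
|RJ|² = (9−14)² + (-13−(-1))² = 25 + 144 = 169
|RK|² = (9−(-12))² + (-13−(-4))² = 441 + 81 = 522
Sorted ascending: H, J, F, … — the second-nearest is J.

J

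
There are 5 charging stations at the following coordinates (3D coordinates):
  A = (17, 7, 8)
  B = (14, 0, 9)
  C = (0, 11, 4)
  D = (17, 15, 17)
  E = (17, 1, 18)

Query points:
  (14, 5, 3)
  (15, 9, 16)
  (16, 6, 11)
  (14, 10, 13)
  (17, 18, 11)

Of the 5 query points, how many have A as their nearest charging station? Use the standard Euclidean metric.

(14, 5, 3) — d² to each: A:38, B:61, C:233, D:305, E:250 → nearest is A
(15, 9, 16) — d² to each: A:72, B:131, C:373, D:41, E:72 → nearest is D
(16, 6, 11) — d² to each: A:11, B:44, C:330, D:118, E:75 → nearest is A
(14, 10, 13) — d² to each: A:43, B:116, C:278, D:50, E:115 → nearest is A
(17, 18, 11) — d² to each: A:130, B:337, C:387, D:45, E:338 → nearest is D
3 of the 5 points have A as nearest.

3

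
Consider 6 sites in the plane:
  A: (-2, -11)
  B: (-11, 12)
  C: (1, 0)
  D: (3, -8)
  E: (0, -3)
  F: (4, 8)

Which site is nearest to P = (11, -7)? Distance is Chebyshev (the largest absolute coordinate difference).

D

d(P,A) = max(13, 4) = 13
d(P,B) = max(22, 19) = 22
d(P,C) = max(10, 7) = 10
d(P,D) = max(8, 1) = 8
d(P,E) = max(11, 4) = 11
d(P,F) = max(7, 15) = 15
The smallest is to D, so P lies in the Voronoi region of D.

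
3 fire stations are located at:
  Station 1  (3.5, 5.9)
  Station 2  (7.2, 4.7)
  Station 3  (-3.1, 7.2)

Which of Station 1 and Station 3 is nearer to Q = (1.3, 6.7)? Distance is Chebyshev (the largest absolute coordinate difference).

Station 1

d(Q, Station 1) = max(2.2, 0.8) = 2.2
d(Q, Station 3) = max(4.4, 0.5) = 4.4
2.2 < 4.4, so Station 1 is closer.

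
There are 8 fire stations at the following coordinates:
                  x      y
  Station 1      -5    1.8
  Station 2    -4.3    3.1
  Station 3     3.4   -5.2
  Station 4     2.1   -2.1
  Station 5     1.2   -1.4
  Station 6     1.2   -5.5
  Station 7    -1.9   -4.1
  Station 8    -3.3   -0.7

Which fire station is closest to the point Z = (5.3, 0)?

Compare squared distances (the ordering matches that of the actual distances):
d²(Z, Station 1) = (5.3−(-5))² + (0−1.8)² = 106.09 + 3.24 = 109.33
d²(Z, Station 2) = (5.3−(-4.3))² + (0−3.1)² = 92.16 + 9.61 = 101.77
d²(Z, Station 3) = (5.3−3.4)² + (0−(-5.2))² = 3.61 + 27.04 = 30.65
d²(Z, Station 4) = (5.3−2.1)² + (0−(-2.1))² = 10.24 + 4.41 = 14.65
d²(Z, Station 5) = (5.3−1.2)² + (0−(-1.4))² = 16.81 + 1.96 = 18.77
d²(Z, Station 6) = (5.3−1.2)² + (0−(-5.5))² = 16.81 + 30.25 = 47.06
d²(Z, Station 7) = (5.3−(-1.9))² + (0−(-4.1))² = 51.84 + 16.81 = 68.65
d²(Z, Station 8) = (5.3−(-3.3))² + (0−(-0.7))² = 73.96 + 0.49 = 74.45
Minimum is at Station 4.

Station 4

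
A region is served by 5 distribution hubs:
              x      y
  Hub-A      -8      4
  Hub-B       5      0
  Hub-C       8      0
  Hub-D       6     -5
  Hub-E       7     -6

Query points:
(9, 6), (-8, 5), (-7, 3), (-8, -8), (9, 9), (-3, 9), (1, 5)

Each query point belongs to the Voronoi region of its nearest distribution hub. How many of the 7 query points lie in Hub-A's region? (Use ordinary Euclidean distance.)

(9, 6) — d² to each: Hub-A:293, Hub-B:52, Hub-C:37, Hub-D:130, Hub-E:148 → nearest is Hub-C
(-8, 5) — d² to each: Hub-A:1, Hub-B:194, Hub-C:281, Hub-D:296, Hub-E:346 → nearest is Hub-A
(-7, 3) — d² to each: Hub-A:2, Hub-B:153, Hub-C:234, Hub-D:233, Hub-E:277 → nearest is Hub-A
(-8, -8) — d² to each: Hub-A:144, Hub-B:233, Hub-C:320, Hub-D:205, Hub-E:229 → nearest is Hub-A
(9, 9) — d² to each: Hub-A:314, Hub-B:97, Hub-C:82, Hub-D:205, Hub-E:229 → nearest is Hub-C
(-3, 9) — d² to each: Hub-A:50, Hub-B:145, Hub-C:202, Hub-D:277, Hub-E:325 → nearest is Hub-A
(1, 5) — d² to each: Hub-A:82, Hub-B:41, Hub-C:74, Hub-D:125, Hub-E:157 → nearest is Hub-B
4 of the 7 points have Hub-A as nearest.

4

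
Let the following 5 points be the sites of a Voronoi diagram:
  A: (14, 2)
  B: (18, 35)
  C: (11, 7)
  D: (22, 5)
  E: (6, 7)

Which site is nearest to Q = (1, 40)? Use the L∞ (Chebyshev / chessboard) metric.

B

d(Q,A) = max(13, 38) = 38
d(Q,B) = max(17, 5) = 17
d(Q,C) = max(10, 33) = 33
d(Q,D) = max(21, 35) = 35
d(Q,E) = max(5, 33) = 33
Minimum is at B.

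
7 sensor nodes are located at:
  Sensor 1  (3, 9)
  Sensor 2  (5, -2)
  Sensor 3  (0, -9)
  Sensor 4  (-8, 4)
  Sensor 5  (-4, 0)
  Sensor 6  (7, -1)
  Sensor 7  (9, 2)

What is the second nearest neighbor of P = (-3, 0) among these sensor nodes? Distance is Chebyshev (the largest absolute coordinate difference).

Sensor 4

d(P, Sensor 1) = max(6, 9) = 9
d(P, Sensor 2) = max(8, 2) = 8
d(P, Sensor 3) = max(3, 9) = 9
d(P, Sensor 4) = max(5, 4) = 5
d(P, Sensor 5) = max(1, 0) = 1
d(P, Sensor 6) = max(10, 1) = 10
d(P, Sensor 7) = max(12, 2) = 12
Sorted ascending: Sensor 5, Sensor 4, Sensor 2, … — the second-nearest is Sensor 4.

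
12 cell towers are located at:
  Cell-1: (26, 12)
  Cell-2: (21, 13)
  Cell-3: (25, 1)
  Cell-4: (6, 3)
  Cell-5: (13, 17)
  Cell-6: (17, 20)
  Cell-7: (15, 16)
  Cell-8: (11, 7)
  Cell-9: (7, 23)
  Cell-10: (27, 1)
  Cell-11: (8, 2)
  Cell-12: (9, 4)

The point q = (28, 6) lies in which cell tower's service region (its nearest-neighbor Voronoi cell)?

Cell-10

Compare squared distances (the ordering matches that of the actual distances):
d²(q, Cell-1) = (28−26)² + (6−12)² = 4 + 36 = 40
d²(q, Cell-2) = (28−21)² + (6−13)² = 49 + 49 = 98
d²(q, Cell-3) = (28−25)² + (6−1)² = 9 + 25 = 34
d²(q, Cell-4) = (28−6)² + (6−3)² = 484 + 9 = 493
d²(q, Cell-5) = (28−13)² + (6−17)² = 225 + 121 = 346
d²(q, Cell-6) = (28−17)² + (6−20)² = 121 + 196 = 317
d²(q, Cell-7) = (28−15)² + (6−16)² = 169 + 100 = 269
d²(q, Cell-8) = (28−11)² + (6−7)² = 289 + 1 = 290
d²(q, Cell-9) = (28−7)² + (6−23)² = 441 + 289 = 730
d²(q, Cell-10) = (28−27)² + (6−1)² = 1 + 25 = 26
d²(q, Cell-11) = (28−8)² + (6−2)² = 400 + 16 = 416
d²(q, Cell-12) = (28−9)² + (6−4)² = 361 + 4 = 365
Cell-10 is nearest.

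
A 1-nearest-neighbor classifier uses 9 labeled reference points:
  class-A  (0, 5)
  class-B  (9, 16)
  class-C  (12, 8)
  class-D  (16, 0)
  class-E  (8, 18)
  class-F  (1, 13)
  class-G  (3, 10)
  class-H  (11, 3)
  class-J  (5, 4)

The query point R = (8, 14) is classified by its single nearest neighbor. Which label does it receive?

Compare squared distances (the ordering matches that of the actual distances):
d²(R, class-A) = (8−0)² + (14−5)² = 64 + 81 = 145
d²(R, class-B) = (8−9)² + (14−16)² = 1 + 4 = 5
d²(R, class-C) = (8−12)² + (14−8)² = 16 + 36 = 52
d²(R, class-D) = (8−16)² + (14−0)² = 64 + 196 = 260
d²(R, class-E) = (8−8)² + (14−18)² = 0 + 16 = 16
d²(R, class-F) = (8−1)² + (14−13)² = 49 + 1 = 50
d²(R, class-G) = (8−3)² + (14−10)² = 25 + 16 = 41
d²(R, class-H) = (8−11)² + (14−3)² = 9 + 121 = 130
d²(R, class-J) = (8−5)² + (14−4)² = 9 + 100 = 109
Minimum is at class-B.

class-B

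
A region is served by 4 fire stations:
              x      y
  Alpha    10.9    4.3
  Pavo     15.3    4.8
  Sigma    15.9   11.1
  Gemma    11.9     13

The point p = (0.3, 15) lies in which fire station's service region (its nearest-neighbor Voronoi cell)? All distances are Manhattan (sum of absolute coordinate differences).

Gemma

d(p, Alpha) = |0.3−10.9| + |15−4.3| = 10.6 + 10.7 = 21.3
d(p, Pavo) = |0.3−15.3| + |15−4.8| = 15 + 10.2 = 25.2
d(p, Sigma) = |0.3−15.9| + |15−11.1| = 15.6 + 3.9 = 19.5
d(p, Gemma) = |0.3−11.9| + |15−13| = 11.6 + 2 = 13.6
The smallest is to Gemma, so p lies in the Voronoi region of Gemma.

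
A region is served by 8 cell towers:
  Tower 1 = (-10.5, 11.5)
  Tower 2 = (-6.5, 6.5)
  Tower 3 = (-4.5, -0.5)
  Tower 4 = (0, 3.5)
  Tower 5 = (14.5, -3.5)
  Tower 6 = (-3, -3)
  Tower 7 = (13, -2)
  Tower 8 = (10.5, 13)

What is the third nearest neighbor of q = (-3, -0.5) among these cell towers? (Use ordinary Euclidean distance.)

Tower 4

Compare squared distances (the ordering matches that of the actual distances):
d²(q, Tower 1) = (-3−(-10.5))² + (-0.5−11.5)² = 56.25 + 144 = 200.25
d²(q, Tower 2) = (-3−(-6.5))² + (-0.5−6.5)² = 12.25 + 49 = 61.25
d²(q, Tower 3) = (-3−(-4.5))² + (-0.5−(-0.5))² = 2.25 + 0 = 2.25
d²(q, Tower 4) = (-3−0)² + (-0.5−3.5)² = 9 + 16 = 25
d²(q, Tower 5) = (-3−14.5)² + (-0.5−(-3.5))² = 306.25 + 9 = 315.25
d²(q, Tower 6) = (-3−(-3))² + (-0.5−(-3))² = 0 + 6.25 = 6.25
d²(q, Tower 7) = (-3−13)² + (-0.5−(-2))² = 256 + 2.25 = 258.25
d²(q, Tower 8) = (-3−10.5)² + (-0.5−13)² = 182.25 + 182.25 = 364.5
Sorted ascending: Tower 3, Tower 6, Tower 4, Tower 2, … — the third-nearest is Tower 4.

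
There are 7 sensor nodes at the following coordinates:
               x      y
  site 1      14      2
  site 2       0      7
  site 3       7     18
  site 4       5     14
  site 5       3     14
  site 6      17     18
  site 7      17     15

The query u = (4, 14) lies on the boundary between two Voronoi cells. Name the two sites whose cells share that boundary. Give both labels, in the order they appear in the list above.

site 4 and site 5

Squared distances from u to each site:
d²(u, site 1) = (4−14)² + (14−2)² = 100 + 144 = 244
d²(u, site 2) = (4−0)² + (14−7)² = 16 + 49 = 65
d²(u, site 3) = (4−7)² + (14−18)² = 9 + 16 = 25
d²(u, site 4) = (4−5)² + (14−14)² = 1 + 0 = 1
d²(u, site 5) = (4−3)² + (14−14)² = 1 + 0 = 1
d²(u, site 6) = (4−17)² + (14−18)² = 169 + 16 = 185
d²(u, site 7) = (4−17)² + (14−15)² = 169 + 1 = 170
u is equidistant from site 4 and site 5 (both at squared distance 1), and every other site is strictly farther — so u lies on the site 4–site 5 Voronoi edge.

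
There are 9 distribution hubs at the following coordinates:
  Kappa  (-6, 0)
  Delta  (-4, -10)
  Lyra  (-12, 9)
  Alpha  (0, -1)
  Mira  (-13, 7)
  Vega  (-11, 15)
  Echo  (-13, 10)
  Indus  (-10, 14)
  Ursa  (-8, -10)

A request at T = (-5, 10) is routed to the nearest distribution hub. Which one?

Indus

Squared Euclidean distances:
d²(T, Kappa) = 1 + 100 = 101
d²(T, Delta) = 1 + 400 = 401
d²(T, Lyra) = 49 + 1 = 50
d²(T, Alpha) = 25 + 121 = 146
d²(T, Mira) = 64 + 9 = 73
d²(T, Vega) = 36 + 25 = 61
d²(T, Echo) = 64 + 0 = 64
d²(T, Indus) = 25 + 16 = 41
d²(T, Ursa) = 9 + 400 = 409
Indus is nearest.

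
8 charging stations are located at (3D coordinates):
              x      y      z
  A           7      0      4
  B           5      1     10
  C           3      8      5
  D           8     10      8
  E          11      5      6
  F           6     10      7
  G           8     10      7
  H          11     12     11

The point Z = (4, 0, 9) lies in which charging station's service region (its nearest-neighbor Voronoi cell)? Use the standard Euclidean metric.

B

Compare squared distances (the ordering matches that of the actual distances):
|ZA|² = 9 + 0 + 25 = 34
|ZB|² = 1 + 1 + 1 = 3
|ZC|² = 1 + 64 + 16 = 81
|ZD|² = 16 + 100 + 1 = 117
|ZE|² = 49 + 25 + 9 = 83
|ZF|² = 4 + 100 + 4 = 108
|ZG|² = 16 + 100 + 4 = 120
|ZH|² = 49 + 144 + 4 = 197
The smallest is to B, so Z lies in the Voronoi region of B.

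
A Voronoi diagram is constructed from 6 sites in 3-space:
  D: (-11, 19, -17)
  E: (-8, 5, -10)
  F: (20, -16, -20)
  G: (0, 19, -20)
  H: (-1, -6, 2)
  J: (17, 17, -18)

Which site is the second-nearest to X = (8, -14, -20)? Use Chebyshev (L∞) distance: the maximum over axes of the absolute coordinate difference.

d(X,D) = max(19, 33, 3) = 33
d(X,E) = max(16, 19, 10) = 19
d(X,F) = max(12, 2, 0) = 12
d(X,G) = max(8, 33, 0) = 33
d(X,H) = max(9, 8, 22) = 22
d(X,J) = max(9, 31, 2) = 31
Sorted ascending: F, E, H, … — the second-nearest is E.

E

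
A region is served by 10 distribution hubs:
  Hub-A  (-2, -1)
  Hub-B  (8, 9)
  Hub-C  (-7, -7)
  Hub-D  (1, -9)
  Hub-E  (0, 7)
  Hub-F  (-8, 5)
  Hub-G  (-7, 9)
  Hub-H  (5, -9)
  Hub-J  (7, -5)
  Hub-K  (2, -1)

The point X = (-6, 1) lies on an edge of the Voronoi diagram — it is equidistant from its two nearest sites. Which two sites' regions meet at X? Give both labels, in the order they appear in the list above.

Hub-A and Hub-F

Squared distances from X to each site:
d²(X, Hub-A) = (-6−(-2))² + (1−(-1))² = 16 + 4 = 20
d²(X, Hub-B) = (-6−8)² + (1−9)² = 196 + 64 = 260
d²(X, Hub-C) = (-6−(-7))² + (1−(-7))² = 1 + 64 = 65
d²(X, Hub-D) = (-6−1)² + (1−(-9))² = 49 + 100 = 149
d²(X, Hub-E) = (-6−0)² + (1−7)² = 36 + 36 = 72
d²(X, Hub-F) = (-6−(-8))² + (1−5)² = 4 + 16 = 20
d²(X, Hub-G) = (-6−(-7))² + (1−9)² = 1 + 64 = 65
d²(X, Hub-H) = (-6−5)² + (1−(-9))² = 121 + 100 = 221
d²(X, Hub-J) = (-6−7)² + (1−(-5))² = 169 + 36 = 205
d²(X, Hub-K) = (-6−2)² + (1−(-1))² = 64 + 4 = 68
X is equidistant from Hub-A and Hub-F (both at squared distance 20), and every other site is strictly farther — so X lies on the Hub-A–Hub-F Voronoi edge.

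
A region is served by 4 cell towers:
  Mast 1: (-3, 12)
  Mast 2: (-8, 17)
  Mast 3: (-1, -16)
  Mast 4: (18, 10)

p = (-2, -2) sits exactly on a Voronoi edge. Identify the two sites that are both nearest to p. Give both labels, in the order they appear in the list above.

Mast 1 and Mast 3

Squared distances from p to each site:
d²(p, Mast 1) = (-2−(-3))² + (-2−12)² = 1 + 196 = 197
d²(p, Mast 2) = (-2−(-8))² + (-2−17)² = 36 + 361 = 397
d²(p, Mast 3) = (-2−(-1))² + (-2−(-16))² = 1 + 196 = 197
d²(p, Mast 4) = (-2−18)² + (-2−10)² = 400 + 144 = 544
p is equidistant from Mast 1 and Mast 3 (both at squared distance 197), and every other site is strictly farther — so p lies on the Mast 1–Mast 3 Voronoi edge.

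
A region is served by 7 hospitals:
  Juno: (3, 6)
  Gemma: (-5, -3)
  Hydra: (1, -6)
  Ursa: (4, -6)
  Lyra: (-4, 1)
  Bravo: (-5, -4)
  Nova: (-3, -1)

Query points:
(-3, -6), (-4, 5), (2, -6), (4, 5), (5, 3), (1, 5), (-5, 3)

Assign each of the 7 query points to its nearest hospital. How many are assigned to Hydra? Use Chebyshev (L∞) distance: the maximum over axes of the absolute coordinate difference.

(-3, -6) — d to each: Juno:12, Gemma:3, Hydra:4, Ursa:7, Lyra:7, Bravo:2, Nova:5 → nearest is Bravo
(-4, 5) — d to each: Juno:7, Gemma:8, Hydra:11, Ursa:11, Lyra:4, Bravo:9, Nova:6 → nearest is Lyra
(2, -6) — d to each: Juno:12, Gemma:7, Hydra:1, Ursa:2, Lyra:7, Bravo:7, Nova:5 → nearest is Hydra
(4, 5) — d to each: Juno:1, Gemma:9, Hydra:11, Ursa:11, Lyra:8, Bravo:9, Nova:7 → nearest is Juno
(5, 3) — d to each: Juno:3, Gemma:10, Hydra:9, Ursa:9, Lyra:9, Bravo:10, Nova:8 → nearest is Juno
(1, 5) — d to each: Juno:2, Gemma:8, Hydra:11, Ursa:11, Lyra:5, Bravo:9, Nova:6 → nearest is Juno
(-5, 3) — d to each: Juno:8, Gemma:6, Hydra:9, Ursa:9, Lyra:2, Bravo:7, Nova:4 → nearest is Lyra
1 of the 7 points has Hydra as nearest.

1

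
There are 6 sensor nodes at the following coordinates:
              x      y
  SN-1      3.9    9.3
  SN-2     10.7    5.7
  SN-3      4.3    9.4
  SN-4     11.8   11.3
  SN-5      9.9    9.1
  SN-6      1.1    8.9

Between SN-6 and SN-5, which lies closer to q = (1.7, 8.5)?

Compare squared distances:
d²(q, SN-6) = (1.7−1.1)² + (8.5−8.9)² = 0.36 + 0.16 = 0.52
d²(q, SN-5) = (1.7−9.9)² + (8.5−9.1)² = 67.24 + 0.36 = 67.6
0.52 < 67.6, so SN-6 is closer.

SN-6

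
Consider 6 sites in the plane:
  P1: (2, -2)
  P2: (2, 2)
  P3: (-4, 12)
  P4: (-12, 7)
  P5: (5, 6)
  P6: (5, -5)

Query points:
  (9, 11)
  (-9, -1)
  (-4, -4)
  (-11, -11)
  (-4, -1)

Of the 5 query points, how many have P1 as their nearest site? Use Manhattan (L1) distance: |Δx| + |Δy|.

2

(9, 11) — d to each: P1:20, P2:16, P3:14, P4:25, P5:9, P6:20 → nearest is P5
(-9, -1) — d to each: P1:12, P2:14, P3:18, P4:11, P5:21, P6:18 → nearest is P4
(-4, -4) — d to each: P1:8, P2:12, P3:16, P4:19, P5:19, P6:10 → nearest is P1
(-11, -11) — d to each: P1:22, P2:26, P3:30, P4:19, P5:33, P6:22 → nearest is P4
(-4, -1) — d to each: P1:7, P2:9, P3:13, P4:16, P5:16, P6:13 → nearest is P1
2 of the 5 points have P1 as nearest.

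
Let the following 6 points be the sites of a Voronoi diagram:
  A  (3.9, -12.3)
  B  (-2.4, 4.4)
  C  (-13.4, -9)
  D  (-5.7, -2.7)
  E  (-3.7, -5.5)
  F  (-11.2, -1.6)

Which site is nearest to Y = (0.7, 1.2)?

B

Since √ is increasing, it suffices to compare squared distances:
|YA|² = (0.7−3.9)² + (1.2−(-12.3))² = 10.24 + 182.25 = 192.49
|YB|² = (0.7−(-2.4))² + (1.2−4.4)² = 9.61 + 10.24 = 19.85
|YC|² = (0.7−(-13.4))² + (1.2−(-9))² = 198.81 + 104.04 = 302.85
|YD|² = (0.7−(-5.7))² + (1.2−(-2.7))² = 40.96 + 15.21 = 56.17
|YE|² = (0.7−(-3.7))² + (1.2−(-5.5))² = 19.36 + 44.89 = 64.25
|YF|² = (0.7−(-11.2))² + (1.2−(-1.6))² = 141.61 + 7.84 = 149.45
B is nearest.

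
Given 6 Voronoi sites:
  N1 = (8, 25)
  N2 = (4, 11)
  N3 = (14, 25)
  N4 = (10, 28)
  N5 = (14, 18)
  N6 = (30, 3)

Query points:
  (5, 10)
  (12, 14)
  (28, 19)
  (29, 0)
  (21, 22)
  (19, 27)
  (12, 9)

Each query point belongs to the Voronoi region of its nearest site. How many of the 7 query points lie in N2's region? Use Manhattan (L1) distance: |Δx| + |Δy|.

2

(5, 10) — d to each: N1:18, N2:2, N3:24, N4:23, N5:17, N6:32 → nearest is N2
(12, 14) — d to each: N1:15, N2:11, N3:13, N4:16, N5:6, N6:29 → nearest is N5
(28, 19) — d to each: N1:26, N2:32, N3:20, N4:27, N5:15, N6:18 → nearest is N5
(29, 0) — d to each: N1:46, N2:36, N3:40, N4:47, N5:33, N6:4 → nearest is N6
(21, 22) — d to each: N1:16, N2:28, N3:10, N4:17, N5:11, N6:28 → nearest is N3
(19, 27) — d to each: N1:13, N2:31, N3:7, N4:10, N5:14, N6:35 → nearest is N3
(12, 9) — d to each: N1:20, N2:10, N3:18, N4:21, N5:11, N6:24 → nearest is N2
2 of the 7 points have N2 as nearest.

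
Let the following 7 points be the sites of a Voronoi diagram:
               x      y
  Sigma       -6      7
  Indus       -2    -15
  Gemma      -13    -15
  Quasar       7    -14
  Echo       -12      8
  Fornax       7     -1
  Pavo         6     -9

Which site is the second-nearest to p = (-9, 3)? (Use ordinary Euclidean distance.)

Squared Euclidean distances:
d²(p, Sigma) = 9 + 16 = 25
d²(p, Indus) = 49 + 324 = 373
d²(p, Gemma) = 16 + 324 = 340
d²(p, Quasar) = 256 + 289 = 545
d²(p, Echo) = 9 + 25 = 34
d²(p, Fornax) = 256 + 16 = 272
d²(p, Pavo) = 225 + 144 = 369
Sorted ascending: Sigma, Echo, Fornax, … — the second-nearest is Echo.

Echo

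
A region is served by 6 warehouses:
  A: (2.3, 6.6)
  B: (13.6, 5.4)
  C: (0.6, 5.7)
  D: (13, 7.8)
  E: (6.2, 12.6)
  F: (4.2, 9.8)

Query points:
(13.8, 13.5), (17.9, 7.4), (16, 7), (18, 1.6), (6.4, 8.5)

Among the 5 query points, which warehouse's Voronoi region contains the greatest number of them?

B

(13.8, 13.5) — d² to each: A:179.86, B:65.65, C:235.08, D:33.13, E:58.57, F:105.85 → nearest is D
(17.9, 7.4) — d² to each: A:244, B:22.49, C:302.18, D:24.17, E:163.93, F:193.45 → nearest is B
(16, 7) — d² to each: A:187.85, B:8.32, C:238.85, D:9.64, E:127.4, F:147.08 → nearest is B
(18, 1.6) — d² to each: A:271.49, B:33.8, C:319.57, D:63.44, E:260.24, F:257.68 → nearest is B
(6.4, 8.5) — d² to each: A:20.42, B:61.45, C:41.48, D:44.05, E:16.85, F:6.53 → nearest is F
Tally — B:3, D:1, F:1. B captures the most (3).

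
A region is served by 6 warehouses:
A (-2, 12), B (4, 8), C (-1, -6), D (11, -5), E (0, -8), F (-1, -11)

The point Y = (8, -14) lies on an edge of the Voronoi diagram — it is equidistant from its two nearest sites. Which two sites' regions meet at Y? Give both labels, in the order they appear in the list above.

D and F

Squared distances from Y to each site:
|YA|² = (8−(-2))² + (-14−12)² = 100 + 676 = 776
|YB|² = (8−4)² + (-14−8)² = 16 + 484 = 500
|YC|² = (8−(-1))² + (-14−(-6))² = 81 + 64 = 145
|YD|² = (8−11)² + (-14−(-5))² = 9 + 81 = 90
|YE|² = (8−0)² + (-14−(-8))² = 64 + 36 = 100
|YF|² = (8−(-1))² + (-14−(-11))² = 81 + 9 = 90
Y is equidistant from D and F (both at squared distance 90), and every other site is strictly farther — so Y lies on the D–F Voronoi edge.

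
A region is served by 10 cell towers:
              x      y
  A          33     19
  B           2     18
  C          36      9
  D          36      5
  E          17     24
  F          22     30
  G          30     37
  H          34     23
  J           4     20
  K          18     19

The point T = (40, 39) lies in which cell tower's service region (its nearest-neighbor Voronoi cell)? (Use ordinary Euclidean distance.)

Since √ is increasing, it suffices to compare squared distances:
|TA|² = (40−33)² + (39−19)² = 49 + 400 = 449
|TB|² = (40−2)² + (39−18)² = 1444 + 441 = 1885
|TC|² = (40−36)² + (39−9)² = 16 + 900 = 916
|TD|² = (40−36)² + (39−5)² = 16 + 1156 = 1172
|TE|² = (40−17)² + (39−24)² = 529 + 225 = 754
|TF|² = (40−22)² + (39−30)² = 324 + 81 = 405
|TG|² = (40−30)² + (39−37)² = 100 + 4 = 104
|TH|² = (40−34)² + (39−23)² = 36 + 256 = 292
|TJ|² = (40−4)² + (39−20)² = 1296 + 361 = 1657
|TK|² = (40−18)² + (39−19)² = 484 + 400 = 884
Minimum is at G.

G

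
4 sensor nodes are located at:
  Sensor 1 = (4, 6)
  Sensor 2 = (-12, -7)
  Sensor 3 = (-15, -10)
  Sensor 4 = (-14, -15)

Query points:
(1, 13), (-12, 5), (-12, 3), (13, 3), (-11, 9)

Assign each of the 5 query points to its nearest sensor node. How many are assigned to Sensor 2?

2

(1, 13) — d² to each: Sensor 1:58, Sensor 2:569, Sensor 3:785, Sensor 4:1009 → nearest is Sensor 1
(-12, 5) — d² to each: Sensor 1:257, Sensor 2:144, Sensor 3:234, Sensor 4:404 → nearest is Sensor 2
(-12, 3) — d² to each: Sensor 1:265, Sensor 2:100, Sensor 3:178, Sensor 4:328 → nearest is Sensor 2
(13, 3) — d² to each: Sensor 1:90, Sensor 2:725, Sensor 3:953, Sensor 4:1053 → nearest is Sensor 1
(-11, 9) — d² to each: Sensor 1:234, Sensor 2:257, Sensor 3:377, Sensor 4:585 → nearest is Sensor 1
2 of the 5 points have Sensor 2 as nearest.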